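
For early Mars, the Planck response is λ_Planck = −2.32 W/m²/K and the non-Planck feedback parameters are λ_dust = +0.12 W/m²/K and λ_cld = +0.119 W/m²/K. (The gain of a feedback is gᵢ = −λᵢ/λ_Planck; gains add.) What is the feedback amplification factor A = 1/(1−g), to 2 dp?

Convert to gains: g_dust = 0.12/2.32 = 0.05172; g_cld = 0.119/2.32 = 0.05129.
Total gain g = 0.10301.
A = 1/(1 − 0.10301) = 1.11.

1.11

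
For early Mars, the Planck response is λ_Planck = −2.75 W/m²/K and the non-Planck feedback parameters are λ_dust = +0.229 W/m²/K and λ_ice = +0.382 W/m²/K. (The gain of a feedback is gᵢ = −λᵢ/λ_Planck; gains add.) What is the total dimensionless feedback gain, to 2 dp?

Convert to gains: g_dust = 0.229/2.75 = 0.08327; g_ice = 0.382/2.75 = 0.1389.
Total gain g = 0.22217.

0.22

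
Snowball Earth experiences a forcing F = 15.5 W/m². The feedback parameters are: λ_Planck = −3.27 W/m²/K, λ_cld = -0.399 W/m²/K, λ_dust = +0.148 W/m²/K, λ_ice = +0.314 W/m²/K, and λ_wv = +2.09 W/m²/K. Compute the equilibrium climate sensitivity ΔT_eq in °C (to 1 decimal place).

Net feedback parameter λ = (−3.27) + (-0.399) + (+0.148) + (+0.314) + (+2.09) = -1.117 W/m²/K.
ΔT = −F/λ = −15.5/(-1.117) = 13.9 °C.

13.9 °C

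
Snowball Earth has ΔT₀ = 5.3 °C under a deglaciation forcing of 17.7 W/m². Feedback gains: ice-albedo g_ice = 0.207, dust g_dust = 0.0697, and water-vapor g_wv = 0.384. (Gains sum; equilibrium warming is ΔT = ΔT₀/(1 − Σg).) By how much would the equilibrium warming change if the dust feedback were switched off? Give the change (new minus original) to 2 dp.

Original: g = 0.6607, ΔT = 5.3/(1−0.6607) = 15.6204 °C.
Without dust: g' = 0.591, ΔT' = 5.3/(1−0.591) = 12.9584 °C.
Change = 12.9584 − 15.6204 = -2.66 °C.

-2.66 °C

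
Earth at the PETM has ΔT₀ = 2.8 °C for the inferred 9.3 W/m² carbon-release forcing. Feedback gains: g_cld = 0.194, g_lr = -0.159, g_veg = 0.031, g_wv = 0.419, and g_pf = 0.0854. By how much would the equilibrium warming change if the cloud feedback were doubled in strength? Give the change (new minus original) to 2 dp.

5.37 °C

Original: g = 0.5704, ΔT = 2.8/(1−0.5704) = 6.5177 °C.
With doubled cloud: g' = 0.7644, ΔT' = 2.8/(1−0.7644) = 11.8846 °C.
Change = 11.8846 − 6.5177 = 5.37 °C.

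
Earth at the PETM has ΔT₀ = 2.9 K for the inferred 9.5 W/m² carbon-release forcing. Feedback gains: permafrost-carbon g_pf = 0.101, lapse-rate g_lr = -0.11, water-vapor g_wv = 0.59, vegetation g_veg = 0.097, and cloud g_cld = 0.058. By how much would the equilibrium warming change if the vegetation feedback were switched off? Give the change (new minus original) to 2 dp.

-2.95 K

Original: g = 0.736, ΔT = 2.9/(1−0.736) = 10.9848 K.
Without vegetation: g' = 0.639, ΔT' = 2.9/(1−0.639) = 8.0332 K.
Change = 8.0332 − 10.9848 = -2.95 K.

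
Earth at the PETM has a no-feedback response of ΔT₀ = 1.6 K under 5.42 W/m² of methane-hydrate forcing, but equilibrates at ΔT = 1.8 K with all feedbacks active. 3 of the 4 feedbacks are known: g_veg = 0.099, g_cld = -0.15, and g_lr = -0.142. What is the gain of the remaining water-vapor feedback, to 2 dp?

0.30

Amplification A = ΔT/ΔT₀ = 1.8/1.6 = 1.125.
Total gain g = 1 − 1/A = 1 − 1/1.125 = 0.1111.
Known gains sum to 0.099 − 0.15 − 0.142 = -0.193.
g_wv = 0.1111 + 0.193 = 0.30.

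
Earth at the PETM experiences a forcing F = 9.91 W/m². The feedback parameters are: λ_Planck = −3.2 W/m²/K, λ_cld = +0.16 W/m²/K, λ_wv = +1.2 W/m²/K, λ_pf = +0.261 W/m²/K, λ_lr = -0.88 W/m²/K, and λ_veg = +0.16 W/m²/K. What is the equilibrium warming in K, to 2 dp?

Net feedback parameter λ = (−3.2) + (+0.16) + (+1.2) + (+0.261) + (-0.88) + (+0.16) = -2.299 W/m²/K.
ΔT = −F/λ = −9.91/(-2.299) = 4.31 K.

4.31 K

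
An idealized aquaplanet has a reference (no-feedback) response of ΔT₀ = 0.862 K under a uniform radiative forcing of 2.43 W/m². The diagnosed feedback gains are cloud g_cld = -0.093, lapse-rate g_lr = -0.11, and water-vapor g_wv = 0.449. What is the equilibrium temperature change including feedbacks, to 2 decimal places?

Total gain g = -0.093 − 0.11 + 0.449 = 0.246.
Amplification A = 1/(1 − 0.246) = 1.326.
ΔT = 0.862 × 1.326 = 1.14 K.

1.14 K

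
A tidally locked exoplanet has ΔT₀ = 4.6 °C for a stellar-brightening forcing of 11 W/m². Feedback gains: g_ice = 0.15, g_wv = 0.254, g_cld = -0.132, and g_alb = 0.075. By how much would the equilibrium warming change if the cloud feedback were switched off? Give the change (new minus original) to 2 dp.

1.78 °C

Original: g = 0.347, ΔT = 4.6/(1−0.347) = 7.0444 °C.
Without cloud: g' = 0.479, ΔT' = 4.6/(1−0.479) = 8.8292 °C.
Change = 8.8292 − 7.0444 = 1.78 °C.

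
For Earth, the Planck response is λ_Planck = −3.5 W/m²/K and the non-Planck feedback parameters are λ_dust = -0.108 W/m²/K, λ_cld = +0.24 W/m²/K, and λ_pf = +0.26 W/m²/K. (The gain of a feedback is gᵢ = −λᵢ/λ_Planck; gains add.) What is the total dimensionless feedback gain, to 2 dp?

0.11

Convert to gains: g_dust = -0.108/3.5 = -0.03086; g_cld = 0.24/3.5 = 0.06857; g_pf = 0.26/3.5 = 0.07429.
Total gain g = 0.112.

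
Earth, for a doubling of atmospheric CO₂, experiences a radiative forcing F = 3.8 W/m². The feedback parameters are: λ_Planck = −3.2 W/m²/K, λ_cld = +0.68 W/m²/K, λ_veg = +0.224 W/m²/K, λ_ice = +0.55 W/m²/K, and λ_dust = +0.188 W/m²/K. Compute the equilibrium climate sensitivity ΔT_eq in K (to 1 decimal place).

Net feedback parameter λ = (−3.2) + (+0.68) + (+0.224) + (+0.55) + (+0.188) = -1.558 W/m²/K.
ΔT = −F/λ = −3.8/(-1.558) = 2.4 K.

2.4 K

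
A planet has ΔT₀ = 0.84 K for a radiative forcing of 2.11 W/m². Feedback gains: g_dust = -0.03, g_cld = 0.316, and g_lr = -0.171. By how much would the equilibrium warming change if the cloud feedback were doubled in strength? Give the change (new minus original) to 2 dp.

0.53 K

Original: g = 0.115, ΔT = 0.84/(1−0.115) = 0.9492 K.
With doubled cloud: g' = 0.431, ΔT' = 0.84/(1−0.431) = 1.4763 K.
Change = 1.4763 − 0.9492 = 0.53 K.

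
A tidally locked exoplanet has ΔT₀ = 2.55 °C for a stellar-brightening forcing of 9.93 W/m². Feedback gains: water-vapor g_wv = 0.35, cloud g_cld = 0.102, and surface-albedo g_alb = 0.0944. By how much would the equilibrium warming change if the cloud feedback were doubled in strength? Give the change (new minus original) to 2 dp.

1.63 °C

Original: g = 0.5464, ΔT = 2.55/(1−0.5464) = 5.6217 °C.
With doubled cloud: g' = 0.6484, ΔT' = 2.55/(1−0.6484) = 7.2526 °C.
Change = 7.2526 − 5.6217 = 1.63 °C.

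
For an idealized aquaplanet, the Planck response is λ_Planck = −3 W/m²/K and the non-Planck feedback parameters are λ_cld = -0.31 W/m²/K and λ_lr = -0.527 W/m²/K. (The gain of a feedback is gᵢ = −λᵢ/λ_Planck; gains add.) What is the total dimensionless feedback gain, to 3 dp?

Convert to gains: g_cld = -0.31/3 = -0.1033; g_lr = -0.527/3 = -0.1757.
Total gain g = -0.279.

-0.279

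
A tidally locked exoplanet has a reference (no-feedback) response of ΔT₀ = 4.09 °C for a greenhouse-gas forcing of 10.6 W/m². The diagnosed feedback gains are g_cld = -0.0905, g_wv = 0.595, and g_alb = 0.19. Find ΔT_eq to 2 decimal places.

Total gain g = -0.0905 + 0.595 + 0.19 = 0.6945.
Amplification A = 1/(1 − 0.6945) = 3.273.
ΔT = 4.09 × 3.273 = 13.39 °C.

13.39 °C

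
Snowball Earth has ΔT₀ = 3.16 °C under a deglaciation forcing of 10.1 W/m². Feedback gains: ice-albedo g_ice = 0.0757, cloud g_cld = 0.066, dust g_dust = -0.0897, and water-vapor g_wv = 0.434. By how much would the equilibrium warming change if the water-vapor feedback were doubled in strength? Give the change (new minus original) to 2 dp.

Original: g = 0.486, ΔT = 3.16/(1−0.486) = 6.1479 °C.
With doubled water-vapor: g' = 0.92, ΔT' = 3.16/(1−0.92) = 39.5000 °C.
Change = 39.5000 − 6.1479 = 33.35 °C.

33.35 °C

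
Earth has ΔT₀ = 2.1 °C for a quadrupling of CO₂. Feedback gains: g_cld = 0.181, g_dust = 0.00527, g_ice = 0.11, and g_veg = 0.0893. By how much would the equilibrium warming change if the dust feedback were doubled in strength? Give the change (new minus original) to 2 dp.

0.03 °C

Original: g = 0.38557, ΔT = 2.1/(1−0.38557) = 3.4178 °C.
With doubled dust: g' = 0.39084, ΔT' = 2.1/(1−0.39084) = 3.4474 °C.
Change = 3.4474 − 3.4178 = 0.03 °C.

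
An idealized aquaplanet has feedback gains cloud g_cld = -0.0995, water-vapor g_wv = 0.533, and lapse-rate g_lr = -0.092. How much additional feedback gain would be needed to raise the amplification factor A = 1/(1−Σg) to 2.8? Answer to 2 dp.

0.30

Current total gain = 0.3415.
Target gain for A = 2.8: g* = 1 − 1/2.8 = 0.6429.
Additional gain needed = 0.6429 − 0.3415 = 0.30.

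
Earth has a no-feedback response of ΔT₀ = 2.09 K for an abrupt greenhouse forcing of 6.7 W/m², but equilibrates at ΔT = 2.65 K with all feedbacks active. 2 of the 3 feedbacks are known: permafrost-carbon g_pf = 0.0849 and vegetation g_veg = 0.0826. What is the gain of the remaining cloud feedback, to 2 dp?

Amplification A = ΔT/ΔT₀ = 2.65/2.09 = 1.268.
Total gain g = 1 − 1/A = 1 − 1/1.268 = 0.2114.
Known gains sum to 0.0849 + 0.0826 = 0.1675.
g_cld = 0.2114 − 0.1675 = 0.04.

0.04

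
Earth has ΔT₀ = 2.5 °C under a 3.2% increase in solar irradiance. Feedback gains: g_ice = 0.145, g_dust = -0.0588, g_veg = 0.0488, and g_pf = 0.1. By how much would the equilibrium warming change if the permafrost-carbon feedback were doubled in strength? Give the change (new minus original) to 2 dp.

0.49 °C

Original: g = 0.235, ΔT = 2.5/(1−0.235) = 3.2680 °C.
With doubled permafrost-carbon: g' = 0.335, ΔT' = 2.5/(1−0.335) = 3.7594 °C.
Change = 3.7594 − 3.2680 = 0.49 °C.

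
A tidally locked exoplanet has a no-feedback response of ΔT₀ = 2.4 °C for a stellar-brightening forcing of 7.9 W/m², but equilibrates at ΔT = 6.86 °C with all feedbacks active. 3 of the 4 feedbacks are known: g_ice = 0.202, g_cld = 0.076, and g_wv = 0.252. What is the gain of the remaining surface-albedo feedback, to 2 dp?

0.12

Amplification A = ΔT/ΔT₀ = 6.86/2.4 = 2.858.
Total gain g = 1 − 1/A = 1 − 1/2.858 = 0.6501.
Known gains sum to 0.202 + 0.076 + 0.252 = 0.53.
g_alb = 0.6501 − 0.53 = 0.12.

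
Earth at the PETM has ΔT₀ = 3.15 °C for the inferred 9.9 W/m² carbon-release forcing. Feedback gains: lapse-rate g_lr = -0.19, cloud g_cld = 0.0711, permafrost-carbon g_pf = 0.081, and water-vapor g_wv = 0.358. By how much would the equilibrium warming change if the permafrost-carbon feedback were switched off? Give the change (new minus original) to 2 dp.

-0.49 °C

Original: g = 0.3201, ΔT = 3.15/(1−0.3201) = 4.6330 °C.
Without permafrost-carbon: g' = 0.2391, ΔT' = 3.15/(1−0.2391) = 4.1398 °C.
Change = 4.1398 − 4.6330 = -0.49 °C.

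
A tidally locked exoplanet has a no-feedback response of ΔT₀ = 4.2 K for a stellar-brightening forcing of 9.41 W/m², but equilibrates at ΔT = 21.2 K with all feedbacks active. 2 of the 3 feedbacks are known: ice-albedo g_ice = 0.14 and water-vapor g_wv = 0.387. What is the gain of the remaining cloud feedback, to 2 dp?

Amplification A = ΔT/ΔT₀ = 21.2/4.2 = 5.048.
Total gain g = 1 − 1/A = 1 − 1/5.048 = 0.8019.
Known gains sum to 0.14 + 0.387 = 0.527.
g_cld = 0.8019 − 0.527 = 0.27.

0.27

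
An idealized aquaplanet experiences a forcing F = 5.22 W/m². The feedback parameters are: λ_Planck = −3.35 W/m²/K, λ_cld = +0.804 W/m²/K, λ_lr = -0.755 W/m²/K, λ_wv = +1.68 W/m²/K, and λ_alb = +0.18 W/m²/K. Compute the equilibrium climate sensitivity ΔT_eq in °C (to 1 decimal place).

3.6 °C

Net feedback parameter λ = (−3.35) + (+0.804) + (-0.755) + (+1.68) + (+0.18) = -1.441 W/m²/K.
ΔT = −F/λ = −5.22/(-1.441) = 3.6 °C.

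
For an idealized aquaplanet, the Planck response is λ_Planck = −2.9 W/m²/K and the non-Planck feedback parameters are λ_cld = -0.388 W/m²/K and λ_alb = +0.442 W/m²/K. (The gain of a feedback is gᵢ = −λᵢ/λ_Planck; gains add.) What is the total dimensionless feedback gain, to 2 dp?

0.02

Convert to gains: g_cld = -0.388/2.9 = -0.1338; g_alb = 0.442/2.9 = 0.1524.
Total gain g = 0.0186.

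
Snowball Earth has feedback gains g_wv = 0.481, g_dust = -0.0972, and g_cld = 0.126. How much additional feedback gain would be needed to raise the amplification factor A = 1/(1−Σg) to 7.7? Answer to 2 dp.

Current total gain = 0.5098.
Target gain for A = 7.7: g* = 1 − 1/7.7 = 0.8701.
Additional gain needed = 0.8701 − 0.5098 = 0.36.

0.36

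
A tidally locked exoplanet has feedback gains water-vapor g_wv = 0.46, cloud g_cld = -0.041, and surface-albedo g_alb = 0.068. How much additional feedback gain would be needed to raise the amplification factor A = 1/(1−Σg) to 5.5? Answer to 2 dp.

Current total gain = 0.487.
Target gain for A = 5.5: g* = 1 − 1/5.5 = 0.8182.
Additional gain needed = 0.8182 − 0.487 = 0.33.

0.33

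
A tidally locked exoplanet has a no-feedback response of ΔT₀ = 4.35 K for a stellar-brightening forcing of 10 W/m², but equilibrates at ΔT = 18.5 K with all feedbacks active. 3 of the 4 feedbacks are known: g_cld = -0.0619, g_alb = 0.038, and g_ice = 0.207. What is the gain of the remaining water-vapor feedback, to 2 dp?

0.58

Amplification A = ΔT/ΔT₀ = 18.5/4.35 = 4.253.
Total gain g = 1 − 1/A = 1 − 1/4.253 = 0.7649.
Known gains sum to -0.0619 + 0.038 + 0.207 = 0.1831.
g_wv = 0.7649 − 0.1831 = 0.58.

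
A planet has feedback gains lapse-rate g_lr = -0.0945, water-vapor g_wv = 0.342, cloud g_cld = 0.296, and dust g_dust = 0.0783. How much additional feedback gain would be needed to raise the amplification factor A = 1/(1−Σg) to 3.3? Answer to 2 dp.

0.08

Current total gain = 0.6218.
Target gain for A = 3.3: g* = 1 − 1/3.3 = 0.697.
Additional gain needed = 0.697 − 0.6218 = 0.08.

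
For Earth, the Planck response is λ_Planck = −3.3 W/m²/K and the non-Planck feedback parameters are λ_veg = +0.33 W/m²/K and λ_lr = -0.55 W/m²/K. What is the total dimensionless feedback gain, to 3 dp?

-0.067

Convert to gains: g_veg = 0.33/3.3 = 0.1; g_lr = -0.55/3.3 = -0.1667.
Total gain g = -0.0667.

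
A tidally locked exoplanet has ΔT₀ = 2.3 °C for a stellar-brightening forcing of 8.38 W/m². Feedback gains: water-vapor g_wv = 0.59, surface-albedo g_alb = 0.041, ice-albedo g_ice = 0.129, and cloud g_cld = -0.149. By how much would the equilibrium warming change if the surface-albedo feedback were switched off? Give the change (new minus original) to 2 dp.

-0.56 °C

Original: g = 0.611, ΔT = 2.3/(1−0.611) = 5.9126 °C.
Without surface-albedo: g' = 0.57, ΔT' = 2.3/(1−0.57) = 5.3488 °C.
Change = 5.3488 − 5.9126 = -0.56 °C.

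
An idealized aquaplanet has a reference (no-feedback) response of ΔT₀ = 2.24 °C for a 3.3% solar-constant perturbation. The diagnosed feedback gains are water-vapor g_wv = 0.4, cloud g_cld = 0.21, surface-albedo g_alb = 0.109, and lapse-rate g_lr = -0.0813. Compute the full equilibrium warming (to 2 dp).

Total gain g = 0.4 + 0.21 + 0.109 − 0.0813 = 0.6377.
Amplification A = 1/(1 − 0.6377) = 2.76.
ΔT = 2.24 × 2.76 = 6.18 °C.

6.18 °C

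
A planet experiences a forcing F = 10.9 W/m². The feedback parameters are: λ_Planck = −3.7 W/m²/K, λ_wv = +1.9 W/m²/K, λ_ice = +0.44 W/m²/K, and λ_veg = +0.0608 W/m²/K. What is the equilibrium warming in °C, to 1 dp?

Net feedback parameter λ = (−3.7) + (+1.9) + (+0.44) + (+0.0608) = -1.2992 W/m²/K.
ΔT = −F/λ = −10.9/(-1.2992) = 8.4 °C.

8.4 °C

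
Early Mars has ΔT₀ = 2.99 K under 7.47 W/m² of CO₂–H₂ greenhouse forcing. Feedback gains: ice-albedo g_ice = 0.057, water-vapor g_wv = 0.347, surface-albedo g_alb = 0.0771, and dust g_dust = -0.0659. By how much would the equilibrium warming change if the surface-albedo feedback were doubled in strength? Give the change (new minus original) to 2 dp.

Original: g = 0.4152, ΔT = 2.99/(1−0.4152) = 5.1129 K.
With doubled surface-albedo: g' = 0.4923, ΔT' = 2.99/(1−0.4923) = 5.8893 K.
Change = 5.8893 − 5.1129 = 0.78 K.

0.78 K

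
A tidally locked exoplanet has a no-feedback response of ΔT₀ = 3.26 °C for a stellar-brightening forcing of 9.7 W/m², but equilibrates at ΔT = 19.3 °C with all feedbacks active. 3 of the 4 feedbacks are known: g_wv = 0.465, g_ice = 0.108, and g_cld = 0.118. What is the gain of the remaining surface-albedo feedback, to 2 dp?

0.14

Amplification A = ΔT/ΔT₀ = 19.3/3.26 = 5.92.
Total gain g = 1 − 1/A = 1 − 1/5.92 = 0.8311.
Known gains sum to 0.465 + 0.108 + 0.118 = 0.691.
g_alb = 0.8311 − 0.691 = 0.14.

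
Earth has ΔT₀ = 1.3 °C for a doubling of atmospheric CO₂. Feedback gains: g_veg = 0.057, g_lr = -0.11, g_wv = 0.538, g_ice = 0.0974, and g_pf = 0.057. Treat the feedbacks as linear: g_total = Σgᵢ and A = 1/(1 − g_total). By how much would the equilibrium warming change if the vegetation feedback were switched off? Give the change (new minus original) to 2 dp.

Original: g = 0.6394, ΔT = 1.3/(1−0.6394) = 3.6051 °C.
Without vegetation: g' = 0.5824, ΔT' = 1.3/(1−0.5824) = 3.1130 °C.
Change = 3.1130 − 3.6051 = -0.49 °C.

-0.49 °C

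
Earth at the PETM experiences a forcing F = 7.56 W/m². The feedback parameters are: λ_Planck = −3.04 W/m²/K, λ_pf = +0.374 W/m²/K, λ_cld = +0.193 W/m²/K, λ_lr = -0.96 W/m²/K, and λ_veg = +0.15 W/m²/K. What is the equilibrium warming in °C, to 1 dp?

2.3 °C

Net feedback parameter λ = (−3.04) + (+0.374) + (+0.193) + (-0.96) + (+0.15) = -3.283 W/m²/K.
ΔT = −F/λ = −7.56/(-3.283) = 2.3 °C.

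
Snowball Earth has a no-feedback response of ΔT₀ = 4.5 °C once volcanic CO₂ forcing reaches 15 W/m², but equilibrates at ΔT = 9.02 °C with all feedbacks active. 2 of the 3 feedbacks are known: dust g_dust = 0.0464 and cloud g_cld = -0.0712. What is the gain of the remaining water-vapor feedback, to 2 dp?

0.53

Amplification A = ΔT/ΔT₀ = 9.02/4.5 = 2.004.
Total gain g = 1 − 1/A = 1 − 1/2.004 = 0.501.
Known gains sum to 0.0464 − 0.0712 = -0.0248.
g_wv = 0.501 + 0.0248 = 0.53.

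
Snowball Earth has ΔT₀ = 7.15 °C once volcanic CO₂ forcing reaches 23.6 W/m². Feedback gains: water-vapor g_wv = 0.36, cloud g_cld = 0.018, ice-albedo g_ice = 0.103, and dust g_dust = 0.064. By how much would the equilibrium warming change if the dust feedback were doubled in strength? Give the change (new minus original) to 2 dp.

Original: g = 0.545, ΔT = 7.15/(1−0.545) = 15.7143 °C.
With doubled dust: g' = 0.609, ΔT' = 7.15/(1−0.609) = 18.2864 °C.
Change = 18.2864 − 15.7143 = 2.57 °C.

2.57 °C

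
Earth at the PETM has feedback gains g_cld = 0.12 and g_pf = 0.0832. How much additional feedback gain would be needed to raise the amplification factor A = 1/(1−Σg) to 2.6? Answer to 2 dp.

Current total gain = 0.2032.
Target gain for A = 2.6: g* = 1 − 1/2.6 = 0.6154.
Additional gain needed = 0.6154 − 0.2032 = 0.41.

0.41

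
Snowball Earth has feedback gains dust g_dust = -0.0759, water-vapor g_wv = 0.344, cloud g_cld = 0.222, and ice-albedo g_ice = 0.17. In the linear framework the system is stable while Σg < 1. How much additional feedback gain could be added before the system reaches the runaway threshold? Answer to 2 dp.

Current total gain = -0.0759 + 0.344 + 0.222 + 0.17 = 0.6601.
Margin to runaway = 1 − 0.6601 = 0.34.

0.34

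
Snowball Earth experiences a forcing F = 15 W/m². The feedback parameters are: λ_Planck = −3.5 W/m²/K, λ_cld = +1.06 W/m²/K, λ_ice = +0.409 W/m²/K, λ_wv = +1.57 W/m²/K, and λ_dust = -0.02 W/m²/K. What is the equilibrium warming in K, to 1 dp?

Net feedback parameter λ = (−3.5) + (+1.06) + (+0.409) + (+1.57) + (-0.02) = -0.481 W/m²/K.
ΔT = −F/λ = −15/(-0.481) = 31.2 K.

31.2 K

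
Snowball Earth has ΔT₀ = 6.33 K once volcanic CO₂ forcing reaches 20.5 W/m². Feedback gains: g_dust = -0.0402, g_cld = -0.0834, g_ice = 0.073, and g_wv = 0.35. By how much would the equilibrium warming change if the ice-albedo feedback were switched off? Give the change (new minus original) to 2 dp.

-0.85 K

Original: g = 0.2994, ΔT = 6.33/(1−0.2994) = 9.0351 K.
Without ice-albedo: g' = 0.2264, ΔT' = 6.33/(1−0.2264) = 8.1825 K.
Change = 8.1825 − 9.0351 = -0.85 K.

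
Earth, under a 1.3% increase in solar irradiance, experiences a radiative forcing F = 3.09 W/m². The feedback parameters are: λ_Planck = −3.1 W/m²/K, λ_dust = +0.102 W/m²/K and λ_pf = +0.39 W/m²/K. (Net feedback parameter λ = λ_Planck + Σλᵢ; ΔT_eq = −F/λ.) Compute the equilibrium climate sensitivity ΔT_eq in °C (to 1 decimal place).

1.2 °C

Net feedback parameter λ = (−3.1) + (+0.102) + (+0.39) = -2.608 W/m²/K.
ΔT = −F/λ = −3.09/(-2.608) = 1.2 °C.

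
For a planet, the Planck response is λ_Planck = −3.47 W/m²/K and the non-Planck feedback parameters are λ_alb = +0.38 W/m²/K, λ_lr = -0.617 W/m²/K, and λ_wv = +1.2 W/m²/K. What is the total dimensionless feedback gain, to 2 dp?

0.28

Convert to gains: g_alb = 0.38/3.47 = 0.1095; g_lr = -0.617/3.47 = -0.1778; g_wv = 1.2/3.47 = 0.3458.
Total gain g = 0.2775.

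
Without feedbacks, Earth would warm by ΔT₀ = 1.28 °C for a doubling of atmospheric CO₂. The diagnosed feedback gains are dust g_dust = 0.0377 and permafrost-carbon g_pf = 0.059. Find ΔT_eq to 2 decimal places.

1.42 °C

Total gain g = 0.0377 + 0.059 = 0.0967.
Amplification A = 1/(1 − 0.0967) = 1.107.
ΔT = 1.28 × 1.107 = 1.42 °C.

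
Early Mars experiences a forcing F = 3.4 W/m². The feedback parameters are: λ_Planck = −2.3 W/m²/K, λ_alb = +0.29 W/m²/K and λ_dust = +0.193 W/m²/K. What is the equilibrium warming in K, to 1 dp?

Net feedback parameter λ = (−2.3) + (+0.29) + (+0.193) = -1.817 W/m²/K.
ΔT = −F/λ = −3.4/(-1.817) = 1.9 K.

1.9 K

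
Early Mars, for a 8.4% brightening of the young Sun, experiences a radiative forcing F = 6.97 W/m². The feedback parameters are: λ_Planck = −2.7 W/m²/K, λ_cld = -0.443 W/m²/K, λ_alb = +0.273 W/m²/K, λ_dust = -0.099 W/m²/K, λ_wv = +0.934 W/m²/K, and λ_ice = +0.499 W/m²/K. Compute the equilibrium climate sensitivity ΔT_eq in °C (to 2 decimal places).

Net feedback parameter λ = (−2.7) + (-0.443) + (+0.273) + (-0.099) + (+0.934) + (+0.499) = -1.536 W/m²/K.
ΔT = −F/λ = −6.97/(-1.536) = 4.54 °C.

4.54 °C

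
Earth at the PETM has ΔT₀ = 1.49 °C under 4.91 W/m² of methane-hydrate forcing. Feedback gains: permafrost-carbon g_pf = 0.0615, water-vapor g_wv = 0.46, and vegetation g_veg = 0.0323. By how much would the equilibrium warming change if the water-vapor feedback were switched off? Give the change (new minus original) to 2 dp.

Original: g = 0.5538, ΔT = 1.49/(1−0.5538) = 3.3393 °C.
Without water-vapor: g' = 0.0938, ΔT' = 1.49/(1−0.0938) = 1.6442 °C.
Change = 1.6442 − 3.3393 = -1.70 °C.

-1.70 °C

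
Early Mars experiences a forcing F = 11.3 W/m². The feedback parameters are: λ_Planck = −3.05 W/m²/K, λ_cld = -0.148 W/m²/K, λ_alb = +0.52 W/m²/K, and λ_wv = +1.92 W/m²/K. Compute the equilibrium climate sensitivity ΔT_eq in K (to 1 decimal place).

Net feedback parameter λ = (−3.05) + (-0.148) + (+0.52) + (+1.92) = -0.758 W/m²/K.
ΔT = −F/λ = −11.3/(-0.758) = 14.9 K.

14.9 K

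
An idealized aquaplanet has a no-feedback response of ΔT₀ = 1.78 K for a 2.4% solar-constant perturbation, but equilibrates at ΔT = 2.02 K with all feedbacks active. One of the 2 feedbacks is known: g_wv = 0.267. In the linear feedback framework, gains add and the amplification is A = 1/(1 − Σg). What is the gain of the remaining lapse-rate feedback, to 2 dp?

-0.15

Amplification A = ΔT/ΔT₀ = 2.02/1.78 = 1.135.
Total gain g = 1 − 1/A = 1 − 1/1.135 = 0.1189.
The known gain is 0.267.
g_lr = 0.1189 − 0.267 = -0.15.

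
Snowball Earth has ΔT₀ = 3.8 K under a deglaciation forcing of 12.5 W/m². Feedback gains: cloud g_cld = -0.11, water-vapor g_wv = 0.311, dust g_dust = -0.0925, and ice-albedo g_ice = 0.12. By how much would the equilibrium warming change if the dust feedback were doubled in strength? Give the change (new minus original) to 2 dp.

-0.53 K

Original: g = 0.2285, ΔT = 3.8/(1−0.2285) = 4.9255 K.
With doubled dust: g' = 0.136, ΔT' = 3.8/(1−0.136) = 4.3981 K.
Change = 4.3981 − 4.9255 = -0.53 K.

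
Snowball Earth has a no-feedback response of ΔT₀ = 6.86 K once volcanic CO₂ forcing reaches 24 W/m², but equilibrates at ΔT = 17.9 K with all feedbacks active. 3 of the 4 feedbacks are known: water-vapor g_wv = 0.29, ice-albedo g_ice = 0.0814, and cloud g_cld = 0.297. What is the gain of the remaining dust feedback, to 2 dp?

Amplification A = ΔT/ΔT₀ = 17.9/6.86 = 2.609.
Total gain g = 1 − 1/A = 1 − 1/2.609 = 0.6167.
Known gains sum to 0.29 + 0.0814 + 0.297 = 0.6684.
g_dust = 0.6167 − 0.6684 = -0.05.

-0.05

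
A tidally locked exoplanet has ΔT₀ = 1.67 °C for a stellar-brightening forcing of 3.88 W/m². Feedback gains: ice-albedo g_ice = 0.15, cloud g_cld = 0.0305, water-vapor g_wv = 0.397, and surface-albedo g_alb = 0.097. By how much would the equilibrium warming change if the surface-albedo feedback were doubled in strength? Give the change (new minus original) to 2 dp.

2.18 °C

Original: g = 0.6745, ΔT = 1.67/(1−0.6745) = 5.1306 °C.
With doubled surface-albedo: g' = 0.7715, ΔT' = 1.67/(1−0.7715) = 7.3085 °C.
Change = 7.3085 − 5.1306 = 2.18 °C.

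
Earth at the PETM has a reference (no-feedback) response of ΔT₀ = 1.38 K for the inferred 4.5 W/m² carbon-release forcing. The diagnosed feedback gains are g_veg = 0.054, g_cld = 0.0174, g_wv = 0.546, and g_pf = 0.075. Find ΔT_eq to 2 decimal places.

Total gain g = 0.054 + 0.0174 + 0.546 + 0.075 = 0.6924.
Amplification A = 1/(1 − 0.6924) = 3.251.
ΔT = 1.38 × 3.251 = 4.49 K.

4.49 K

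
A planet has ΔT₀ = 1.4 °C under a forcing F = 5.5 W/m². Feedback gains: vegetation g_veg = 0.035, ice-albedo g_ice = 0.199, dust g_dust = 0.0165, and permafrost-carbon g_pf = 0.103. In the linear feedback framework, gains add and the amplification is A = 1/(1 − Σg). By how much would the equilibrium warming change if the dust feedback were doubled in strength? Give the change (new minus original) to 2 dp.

0.06 °C

Original: g = 0.3535, ΔT = 1.4/(1−0.3535) = 2.1655 °C.
With doubled dust: g' = 0.37, ΔT' = 1.4/(1−0.37) = 2.2222 °C.
Change = 2.2222 − 2.1655 = 0.06 °C.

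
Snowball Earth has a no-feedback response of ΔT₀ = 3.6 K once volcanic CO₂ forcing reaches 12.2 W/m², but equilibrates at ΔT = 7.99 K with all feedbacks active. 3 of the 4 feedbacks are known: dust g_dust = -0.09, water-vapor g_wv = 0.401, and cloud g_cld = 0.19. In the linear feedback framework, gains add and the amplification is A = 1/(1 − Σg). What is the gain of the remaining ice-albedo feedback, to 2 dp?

0.05

Amplification A = ΔT/ΔT₀ = 7.99/3.6 = 2.219.
Total gain g = 1 − 1/A = 1 − 1/2.219 = 0.5493.
Known gains sum to -0.09 + 0.401 + 0.19 = 0.501.
g_ice = 0.5493 − 0.501 = 0.05.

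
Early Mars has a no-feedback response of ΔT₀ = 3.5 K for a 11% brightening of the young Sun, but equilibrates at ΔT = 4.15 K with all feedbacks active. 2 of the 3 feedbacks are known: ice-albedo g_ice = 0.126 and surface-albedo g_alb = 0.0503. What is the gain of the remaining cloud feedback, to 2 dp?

-0.02

Amplification A = ΔT/ΔT₀ = 4.15/3.5 = 1.186.
Total gain g = 1 − 1/A = 1 − 1/1.186 = 0.1568.
Known gains sum to 0.126 + 0.0503 = 0.1763.
g_cld = 0.1568 − 0.1763 = -0.02.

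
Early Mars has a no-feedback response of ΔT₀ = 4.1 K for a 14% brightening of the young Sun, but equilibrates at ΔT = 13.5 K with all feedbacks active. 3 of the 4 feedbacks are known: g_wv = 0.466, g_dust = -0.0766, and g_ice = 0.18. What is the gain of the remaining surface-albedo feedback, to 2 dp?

0.13

Amplification A = ΔT/ΔT₀ = 13.5/4.1 = 3.293.
Total gain g = 1 − 1/A = 1 − 1/3.293 = 0.6963.
Known gains sum to 0.466 − 0.0766 + 0.18 = 0.5694.
g_alb = 0.6963 − 0.5694 = 0.13.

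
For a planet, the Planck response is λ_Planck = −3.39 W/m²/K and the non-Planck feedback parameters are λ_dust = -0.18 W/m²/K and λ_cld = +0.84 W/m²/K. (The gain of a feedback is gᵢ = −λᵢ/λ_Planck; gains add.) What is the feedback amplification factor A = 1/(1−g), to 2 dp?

1.24

Convert to gains: g_dust = -0.18/3.39 = -0.0531; g_cld = 0.84/3.39 = 0.2478.
Total gain g = 0.1947.
A = 1/(1 − 0.1947) = 1.24.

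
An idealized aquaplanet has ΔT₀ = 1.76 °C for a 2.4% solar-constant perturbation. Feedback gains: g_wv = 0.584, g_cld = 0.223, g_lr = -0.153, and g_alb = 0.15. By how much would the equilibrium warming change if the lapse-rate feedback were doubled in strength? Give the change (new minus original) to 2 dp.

Original: g = 0.804, ΔT = 1.76/(1−0.804) = 8.9796 °C.
With doubled lapse-rate: g' = 0.651, ΔT' = 1.76/(1−0.651) = 5.0430 °C.
Change = 5.0430 − 8.9796 = -3.94 °C.

-3.94 °C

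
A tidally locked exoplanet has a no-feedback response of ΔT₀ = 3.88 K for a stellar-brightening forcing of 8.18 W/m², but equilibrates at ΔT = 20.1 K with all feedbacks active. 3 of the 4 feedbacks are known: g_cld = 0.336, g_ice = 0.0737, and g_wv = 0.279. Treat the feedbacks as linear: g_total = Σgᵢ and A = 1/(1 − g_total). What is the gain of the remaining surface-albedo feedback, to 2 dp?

0.12

Amplification A = ΔT/ΔT₀ = 20.1/3.88 = 5.18.
Total gain g = 1 − 1/A = 1 − 1/5.18 = 0.8069.
Known gains sum to 0.336 + 0.0737 + 0.279 = 0.6887.
g_alb = 0.8069 − 0.6887 = 0.12.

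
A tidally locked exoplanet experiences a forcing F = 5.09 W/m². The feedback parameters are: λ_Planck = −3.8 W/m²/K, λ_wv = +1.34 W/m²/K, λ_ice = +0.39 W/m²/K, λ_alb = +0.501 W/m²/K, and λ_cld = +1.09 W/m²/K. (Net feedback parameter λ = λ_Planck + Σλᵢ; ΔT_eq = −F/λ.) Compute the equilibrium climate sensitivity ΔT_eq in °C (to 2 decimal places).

Net feedback parameter λ = (−3.8) + (+1.34) + (+0.39) + (+0.501) + (+1.09) = -0.479 W/m²/K.
ΔT = −F/λ = −5.09/(-0.479) = 10.63 °C.

10.63 °C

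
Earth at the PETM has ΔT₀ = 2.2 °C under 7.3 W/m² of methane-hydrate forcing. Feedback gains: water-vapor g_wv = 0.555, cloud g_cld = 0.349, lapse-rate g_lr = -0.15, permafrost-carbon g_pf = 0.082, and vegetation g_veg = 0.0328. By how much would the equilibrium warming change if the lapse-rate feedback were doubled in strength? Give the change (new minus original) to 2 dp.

-8.94 °C

Original: g = 0.8688, ΔT = 2.2/(1−0.8688) = 16.7683 °C.
With doubled lapse-rate: g' = 0.7188, ΔT' = 2.2/(1−0.7188) = 7.8236 °C.
Change = 7.8236 − 16.7683 = -8.94 °C.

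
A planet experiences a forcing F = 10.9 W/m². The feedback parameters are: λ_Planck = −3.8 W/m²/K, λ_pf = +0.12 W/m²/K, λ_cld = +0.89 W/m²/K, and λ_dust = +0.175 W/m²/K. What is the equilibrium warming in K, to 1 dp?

4.2 K

Net feedback parameter λ = (−3.8) + (+0.12) + (+0.89) + (+0.175) = -2.615 W/m²/K.
ΔT = −F/λ = −10.9/(-2.615) = 4.2 K.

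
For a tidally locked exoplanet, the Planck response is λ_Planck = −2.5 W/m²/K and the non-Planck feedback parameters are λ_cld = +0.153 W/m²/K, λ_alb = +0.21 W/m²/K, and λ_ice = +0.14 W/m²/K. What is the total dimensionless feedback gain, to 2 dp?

0.20

Convert to gains: g_cld = 0.153/2.5 = 0.0612; g_alb = 0.21/2.5 = 0.084; g_ice = 0.14/2.5 = 0.056.
Total gain g = 0.2012.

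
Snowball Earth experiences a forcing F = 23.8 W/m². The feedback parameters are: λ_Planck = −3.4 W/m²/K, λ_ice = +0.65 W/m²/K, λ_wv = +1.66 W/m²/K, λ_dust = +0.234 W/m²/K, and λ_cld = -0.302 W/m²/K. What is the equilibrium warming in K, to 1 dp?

20.6 K

Net feedback parameter λ = (−3.4) + (+0.65) + (+1.66) + (+0.234) + (-0.302) = -1.158 W/m²/K.
ΔT = −F/λ = −23.8/(-1.158) = 20.6 K.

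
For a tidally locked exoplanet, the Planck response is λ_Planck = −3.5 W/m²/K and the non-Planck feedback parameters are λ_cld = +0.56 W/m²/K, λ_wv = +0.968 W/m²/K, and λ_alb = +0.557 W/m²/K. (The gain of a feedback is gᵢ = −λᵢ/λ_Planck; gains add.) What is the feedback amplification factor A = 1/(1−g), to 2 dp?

2.47

Convert to gains: g_cld = 0.56/3.5 = 0.16; g_wv = 0.968/3.5 = 0.2766; g_alb = 0.557/3.5 = 0.1591.
Total gain g = 0.5957.
A = 1/(1 − 0.5957) = 2.47.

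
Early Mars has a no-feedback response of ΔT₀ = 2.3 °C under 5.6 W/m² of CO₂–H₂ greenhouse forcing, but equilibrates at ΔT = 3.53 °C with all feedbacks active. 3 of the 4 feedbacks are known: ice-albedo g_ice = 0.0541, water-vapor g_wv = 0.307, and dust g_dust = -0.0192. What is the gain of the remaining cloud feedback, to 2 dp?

Amplification A = ΔT/ΔT₀ = 3.53/2.3 = 1.535.
Total gain g = 1 − 1/A = 1 − 1/1.535 = 0.3485.
Known gains sum to 0.0541 + 0.307 − 0.0192 = 0.3419.
g_cld = 0.3485 − 0.3419 = 0.01.

0.01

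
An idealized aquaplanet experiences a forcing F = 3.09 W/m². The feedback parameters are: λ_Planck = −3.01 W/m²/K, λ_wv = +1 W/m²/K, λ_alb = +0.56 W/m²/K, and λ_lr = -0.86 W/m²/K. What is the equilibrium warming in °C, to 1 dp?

Net feedback parameter λ = (−3.01) + (+1) + (+0.56) + (-0.86) = -2.31 W/m²/K.
ΔT = −F/λ = −3.09/(-2.31) = 1.3 °C.

1.3 °C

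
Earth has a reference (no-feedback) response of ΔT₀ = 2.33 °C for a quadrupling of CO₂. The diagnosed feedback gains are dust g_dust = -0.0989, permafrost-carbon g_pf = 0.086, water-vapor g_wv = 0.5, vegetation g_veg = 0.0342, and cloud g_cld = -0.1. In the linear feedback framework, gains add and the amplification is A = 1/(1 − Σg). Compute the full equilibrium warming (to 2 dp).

Total gain g = -0.0989 + 0.086 + 0.5 + 0.0342 − 0.1 = 0.4213.
Amplification A = 1/(1 − 0.4213) = 1.728.
ΔT = 2.33 × 1.728 = 4.03 °C.

4.03 °C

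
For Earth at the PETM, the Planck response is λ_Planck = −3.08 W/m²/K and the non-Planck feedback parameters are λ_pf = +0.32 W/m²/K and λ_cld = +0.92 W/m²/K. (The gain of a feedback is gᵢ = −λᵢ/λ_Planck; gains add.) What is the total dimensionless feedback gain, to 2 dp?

0.40

Convert to gains: g_pf = 0.32/3.08 = 0.1039; g_cld = 0.92/3.08 = 0.2987.
Total gain g = 0.4026.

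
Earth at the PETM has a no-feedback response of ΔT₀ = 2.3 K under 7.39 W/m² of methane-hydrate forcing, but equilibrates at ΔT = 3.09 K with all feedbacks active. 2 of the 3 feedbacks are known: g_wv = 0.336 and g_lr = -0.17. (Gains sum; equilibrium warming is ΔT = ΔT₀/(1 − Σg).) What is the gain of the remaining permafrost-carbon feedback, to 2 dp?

0.09

Amplification A = ΔT/ΔT₀ = 3.09/2.3 = 1.343.
Total gain g = 1 − 1/A = 1 − 1/1.343 = 0.2554.
Known gains sum to 0.336 − 0.17 = 0.166.
g_pf = 0.2554 − 0.166 = 0.09.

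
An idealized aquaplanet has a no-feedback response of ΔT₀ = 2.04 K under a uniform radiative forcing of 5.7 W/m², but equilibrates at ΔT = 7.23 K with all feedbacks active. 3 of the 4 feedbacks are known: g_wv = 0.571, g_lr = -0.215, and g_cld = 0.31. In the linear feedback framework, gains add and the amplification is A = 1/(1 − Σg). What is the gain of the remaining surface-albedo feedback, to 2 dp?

0.05

Amplification A = ΔT/ΔT₀ = 7.23/2.04 = 3.544.
Total gain g = 1 − 1/A = 1 − 1/3.544 = 0.7178.
Known gains sum to 0.571 − 0.215 + 0.31 = 0.666.
g_alb = 0.7178 − 0.666 = 0.05.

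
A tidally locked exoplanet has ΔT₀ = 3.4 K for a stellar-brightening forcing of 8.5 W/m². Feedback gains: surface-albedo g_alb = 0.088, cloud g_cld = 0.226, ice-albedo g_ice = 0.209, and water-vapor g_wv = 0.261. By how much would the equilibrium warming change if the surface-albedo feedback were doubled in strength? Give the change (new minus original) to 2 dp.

10.82 K

Original: g = 0.784, ΔT = 3.4/(1−0.784) = 15.7407 K.
With doubled surface-albedo: g' = 0.872, ΔT' = 3.4/(1−0.872) = 26.5625 K.
Change = 26.5625 − 15.7407 = 10.82 K.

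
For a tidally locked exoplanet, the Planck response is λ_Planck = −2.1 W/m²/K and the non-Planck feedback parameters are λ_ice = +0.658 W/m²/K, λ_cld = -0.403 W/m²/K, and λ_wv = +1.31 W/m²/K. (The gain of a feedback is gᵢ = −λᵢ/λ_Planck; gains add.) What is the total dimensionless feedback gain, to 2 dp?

Convert to gains: g_ice = 0.658/2.1 = 0.3133; g_cld = -0.403/2.1 = -0.1919; g_wv = 1.31/2.1 = 0.6238.
Total gain g = 0.7452.

0.75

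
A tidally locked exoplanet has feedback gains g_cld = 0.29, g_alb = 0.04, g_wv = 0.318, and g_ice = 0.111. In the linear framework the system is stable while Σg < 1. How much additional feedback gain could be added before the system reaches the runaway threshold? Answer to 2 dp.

Current total gain = 0.29 + 0.04 + 0.318 + 0.111 = 0.759.
Margin to runaway = 1 − 0.759 = 0.24.

0.24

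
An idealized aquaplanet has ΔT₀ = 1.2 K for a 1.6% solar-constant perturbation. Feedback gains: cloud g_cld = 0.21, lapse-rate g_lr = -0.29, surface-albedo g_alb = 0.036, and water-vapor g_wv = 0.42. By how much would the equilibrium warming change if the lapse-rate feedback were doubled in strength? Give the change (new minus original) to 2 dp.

-0.61 K

Original: g = 0.376, ΔT = 1.2/(1−0.376) = 1.9231 K.
With doubled lapse-rate: g' = 0.086, ΔT' = 1.2/(1−0.086) = 1.3129 K.
Change = 1.3129 − 1.9231 = -0.61 K.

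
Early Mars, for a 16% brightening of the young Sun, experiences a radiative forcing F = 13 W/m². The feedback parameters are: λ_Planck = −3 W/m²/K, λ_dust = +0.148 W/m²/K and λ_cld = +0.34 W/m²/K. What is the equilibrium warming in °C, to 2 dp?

Net feedback parameter λ = (−3) + (+0.148) + (+0.34) = -2.512 W/m²/K.
ΔT = −F/λ = −13/(-2.512) = 5.18 °C.

5.18 °C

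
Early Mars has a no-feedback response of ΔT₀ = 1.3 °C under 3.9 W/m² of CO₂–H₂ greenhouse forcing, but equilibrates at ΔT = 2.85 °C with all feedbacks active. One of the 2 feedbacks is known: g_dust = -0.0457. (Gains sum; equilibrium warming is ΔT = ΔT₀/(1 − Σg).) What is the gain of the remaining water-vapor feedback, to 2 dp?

0.59

Amplification A = ΔT/ΔT₀ = 2.85/1.3 = 2.192.
Total gain g = 1 − 1/A = 1 − 1/2.192 = 0.5438.
The known gain is -0.0457.
g_wv = 0.5438 + 0.0457 = 0.59.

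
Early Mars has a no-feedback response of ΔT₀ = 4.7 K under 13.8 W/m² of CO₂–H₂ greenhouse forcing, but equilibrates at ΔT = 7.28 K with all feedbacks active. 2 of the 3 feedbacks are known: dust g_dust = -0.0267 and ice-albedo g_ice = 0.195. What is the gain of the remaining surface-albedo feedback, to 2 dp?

Amplification A = ΔT/ΔT₀ = 7.28/4.7 = 1.549.
Total gain g = 1 − 1/A = 1 − 1/1.549 = 0.3544.
Known gains sum to -0.0267 + 0.195 = 0.1683.
g_alb = 0.3544 − 0.1683 = 0.19.

0.19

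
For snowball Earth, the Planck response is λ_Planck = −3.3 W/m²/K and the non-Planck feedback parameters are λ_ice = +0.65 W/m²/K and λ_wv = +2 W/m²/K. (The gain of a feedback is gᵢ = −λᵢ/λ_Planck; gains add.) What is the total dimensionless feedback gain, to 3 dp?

Convert to gains: g_ice = 0.65/3.3 = 0.197; g_wv = 2/3.3 = 0.6061.
Total gain g = 0.8031.

0.803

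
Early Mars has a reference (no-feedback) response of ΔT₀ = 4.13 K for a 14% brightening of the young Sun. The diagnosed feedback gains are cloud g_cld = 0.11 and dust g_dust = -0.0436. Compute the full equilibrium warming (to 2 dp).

Total gain g = 0.11 − 0.0436 = 0.0664.
Amplification A = 1/(1 − 0.0664) = 1.071.
ΔT = 4.13 × 1.071 = 4.42 K.

4.42 K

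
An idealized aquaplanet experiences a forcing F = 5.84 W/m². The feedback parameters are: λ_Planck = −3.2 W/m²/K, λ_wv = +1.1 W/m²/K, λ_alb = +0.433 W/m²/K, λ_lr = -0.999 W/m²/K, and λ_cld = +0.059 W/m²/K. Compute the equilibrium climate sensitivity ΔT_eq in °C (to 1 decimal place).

Net feedback parameter λ = (−3.2) + (+1.1) + (+0.433) + (-0.999) + (+0.059) = -2.607 W/m²/K.
ΔT = −F/λ = −5.84/(-2.607) = 2.2 °C.

2.2 °C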